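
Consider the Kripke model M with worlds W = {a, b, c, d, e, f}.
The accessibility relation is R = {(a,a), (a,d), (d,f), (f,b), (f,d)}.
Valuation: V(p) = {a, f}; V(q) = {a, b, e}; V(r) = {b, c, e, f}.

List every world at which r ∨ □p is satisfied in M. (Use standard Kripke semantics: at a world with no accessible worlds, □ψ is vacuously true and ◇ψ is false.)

b, c, d, e, f

Let φ = r ∨ □p. Evaluate φ at each world:
  a (successors {a, d}): φ is false.
  b (successors ∅): φ is true.
  c (successors ∅): φ is true.
  d (successors {f}): φ is true.
  e (successors ∅): φ is true.
  f (successors {b, d}): φ is true.
For instance, at f:
  At f: r is true, □p is false, so r ∨ □p is true.
    At f: □p requires p at every successor {b, d}.
      p fails at b, so □p is false at f.
Satisfying worlds: {b, c, d, e, f}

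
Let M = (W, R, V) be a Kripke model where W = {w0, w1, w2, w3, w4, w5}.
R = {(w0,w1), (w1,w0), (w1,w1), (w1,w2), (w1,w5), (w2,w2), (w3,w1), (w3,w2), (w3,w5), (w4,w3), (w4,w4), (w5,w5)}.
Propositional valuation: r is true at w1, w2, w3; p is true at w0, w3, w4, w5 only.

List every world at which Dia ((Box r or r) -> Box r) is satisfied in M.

Let φ = Dia ((Box r or r) -> Box r). Evaluate φ at each world:
  w0 (successors {w1}): φ is false.
  w1 (successors {w0, w1, w2, w5}): φ is true.
  w2 (successors {w2}): φ is true.
  w3 (successors {w1, w2, w5}): φ is true.
  w4 (successors {w3, w4}): φ is true.
  w5 (successors {w5}): φ is true.
For instance, at w2:
  At w2: Dia ((Box r or r) -> Box r) requires (Box r or r) -> Box r at some successor in {w2}.
    (Box r or r) -> Box r holds at w2, so Dia ((Box r or r) -> Box r) is true at w2.
      At w2: Box r or r is true, Box r is true, so (Box r or r) -> Box r is true.
Satisfying worlds: {w1, w2, w3, w4, w5}

w1, w2, w3, w4, w5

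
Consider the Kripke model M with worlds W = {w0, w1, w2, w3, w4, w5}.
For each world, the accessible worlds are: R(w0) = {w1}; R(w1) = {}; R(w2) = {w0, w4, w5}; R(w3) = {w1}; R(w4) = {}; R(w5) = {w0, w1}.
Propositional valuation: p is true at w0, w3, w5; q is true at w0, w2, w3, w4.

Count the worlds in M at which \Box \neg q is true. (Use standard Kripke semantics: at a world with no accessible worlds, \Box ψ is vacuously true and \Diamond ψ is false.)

4

Let φ = \Box \neg q. Evaluate φ at each world:
  w0 (successors {w1}): φ is true.
  w1 (successors ∅): φ is true.
  w2 (successors {w0, w4, w5}): φ is false.
  w3 (successors {w1}): φ is true.
  w4 (successors ∅): φ is true.
  w5 (successors {w0, w1}): φ is false.
For instance, at w5:
  At w5: \Box \neg q requires \neg q at every successor {w0, w1}.
    \neg q fails at w0, so \Box \neg q is false at w5.
Satisfying worlds: {w0, w1, w3, w4}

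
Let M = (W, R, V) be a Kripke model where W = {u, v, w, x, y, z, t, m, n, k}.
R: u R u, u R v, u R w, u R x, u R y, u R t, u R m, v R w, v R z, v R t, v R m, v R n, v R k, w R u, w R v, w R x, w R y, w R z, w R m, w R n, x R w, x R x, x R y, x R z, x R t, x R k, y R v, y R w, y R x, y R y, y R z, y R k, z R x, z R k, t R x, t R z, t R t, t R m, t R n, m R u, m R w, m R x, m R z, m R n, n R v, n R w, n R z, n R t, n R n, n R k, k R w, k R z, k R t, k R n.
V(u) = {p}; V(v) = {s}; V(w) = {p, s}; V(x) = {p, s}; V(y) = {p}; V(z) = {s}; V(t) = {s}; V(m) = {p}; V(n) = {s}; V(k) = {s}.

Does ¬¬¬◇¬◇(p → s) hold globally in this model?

Yes

Recall that ◇ψ holds at a world iff ψ holds at some accessible world.
Let φ = ¬¬¬◇¬◇(p → s). Evaluate φ at each world:
  u (successors {u, v, w, x, y, t, m}): φ is true.
  v (successors {w, z, t, m, n, k}): φ is true.
  w (successors {u, v, x, y, z, m, n}): φ is true.
  x (successors {w, x, y, z, t, k}): φ is true.
  y (successors {v, w, x, y, z, k}): φ is true.
  z (successors {x, k}): φ is true.
  t (successors {x, z, t, m, n}): φ is true.
  m (successors {u, w, x, z, n}): φ is true.
  n (successors {v, w, z, t, n, k}): φ is true.
  k (successors {w, z, t, n}): φ is true.
For instance, at w:
  At w: ¬¬◇¬◇(p → s) is false, so ¬¬¬◇¬◇(p → s) is true.
    At w: ¬◇¬◇(p → s) is true, so ¬¬◇¬◇(p → s) is false.
      At w: ◇¬◇(p → s) is false, so ¬◇¬◇(p → s) is true.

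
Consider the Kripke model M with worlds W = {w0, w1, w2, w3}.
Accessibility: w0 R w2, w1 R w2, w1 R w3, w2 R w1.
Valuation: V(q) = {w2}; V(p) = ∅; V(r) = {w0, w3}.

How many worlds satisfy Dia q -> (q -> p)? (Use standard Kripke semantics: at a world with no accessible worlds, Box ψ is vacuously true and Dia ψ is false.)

Let φ = Dia q -> (q -> p). Evaluate φ at each world:
  w0 (successors {w2}): φ is true.
  w1 (successors {w2, w3}): φ is true.
  w2 (successors {w1}): φ is true.
  w3 (successors ∅): φ is true.
For instance, at w2:
  At w2: Dia q is false, q -> p is false, so Dia q -> (q -> p) is true.
    At w2: Dia q requires q at some successor in {w1}.
      At w1: q is false.
    So Dia q is false at w2.
Satisfying worlds: {w0, w1, w2, w3}

4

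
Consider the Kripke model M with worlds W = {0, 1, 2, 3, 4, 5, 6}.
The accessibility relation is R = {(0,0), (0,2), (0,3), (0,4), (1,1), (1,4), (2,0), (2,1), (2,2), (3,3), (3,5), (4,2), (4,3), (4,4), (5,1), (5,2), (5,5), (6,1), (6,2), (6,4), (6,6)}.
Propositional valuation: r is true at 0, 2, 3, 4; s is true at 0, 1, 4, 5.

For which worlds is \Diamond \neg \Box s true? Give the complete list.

Recall that \Box ψ holds at a world iff ψ holds at every accessible world, and \Diamond ψ holds iff ψ holds at some accessible world.
Let φ = \Diamond \neg \Box s. Evaluate φ at each world:
  0 (successors {0, 2, 3, 4}): φ is true.
  1 (successors {1, 4}): φ is true.
  2 (successors {0, 1, 2}): φ is true.
  3 (successors {3, 5}): φ is true.
  4 (successors {2, 3, 4}): φ is true.
  5 (successors {1, 2, 5}): φ is true.
  6 (successors {1, 2, 4, 6}): φ is true.
For instance, at 0:
  At 0: \Diamond \neg \Box s requires \neg \Box s at some successor in {0, 2, 3, 4}.
    \neg \Box s holds at 0, so \Diamond \neg \Box s is true at 0.
      At 0: \Box s is false, so \neg \Box s is true.
Satisfying worlds: {0, 1, 2, 3, 4, 5, 6}

0, 1, 2, 3, 4, 5, 6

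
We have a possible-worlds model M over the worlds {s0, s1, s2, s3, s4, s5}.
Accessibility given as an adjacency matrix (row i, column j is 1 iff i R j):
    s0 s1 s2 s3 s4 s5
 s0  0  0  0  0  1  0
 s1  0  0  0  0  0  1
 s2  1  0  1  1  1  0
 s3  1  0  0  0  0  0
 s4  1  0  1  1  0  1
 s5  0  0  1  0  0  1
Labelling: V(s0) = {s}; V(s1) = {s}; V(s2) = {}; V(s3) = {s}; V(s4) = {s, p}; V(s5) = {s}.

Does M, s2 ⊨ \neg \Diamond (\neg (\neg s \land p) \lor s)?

Recall that \Diamond ψ holds at a world iff ψ holds at some accessible world.
At s2: \Diamond (\neg (\neg s \land p) \lor s) is true, so \neg \Diamond (\neg (\neg s \land p) \lor s) is false.
  At s2: \Diamond (\neg (\neg s \land p) \lor s) requires \neg (\neg s \land p) \lor s at some successor in {s0, s2, s3, s4}.
    \neg (\neg s \land p) \lor s holds at s0, so \Diamond (\neg (\neg s \land p) \lor s) is true at s2.

No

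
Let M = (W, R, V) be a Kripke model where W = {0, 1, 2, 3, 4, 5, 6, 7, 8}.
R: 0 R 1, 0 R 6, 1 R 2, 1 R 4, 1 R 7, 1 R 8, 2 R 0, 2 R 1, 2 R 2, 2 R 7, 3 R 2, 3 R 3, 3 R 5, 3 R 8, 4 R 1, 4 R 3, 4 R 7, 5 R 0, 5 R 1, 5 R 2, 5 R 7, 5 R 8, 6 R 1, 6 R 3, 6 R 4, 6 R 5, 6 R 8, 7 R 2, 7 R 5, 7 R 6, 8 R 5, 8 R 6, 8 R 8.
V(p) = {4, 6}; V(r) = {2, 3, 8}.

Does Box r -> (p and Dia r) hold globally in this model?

Let φ = Box r -> (p and Dia r). Evaluate φ at each world:
  0 (successors {1, 6}): φ is true.
  1 (successors {2, 4, 7, 8}): φ is true.
  2 (successors {0, 1, 2, 7}): φ is true.
  3 (successors {2, 3, 5, 8}): φ is true.
  4 (successors {1, 3, 7}): φ is true.
  5 (successors {0, 1, 2, 7, 8}): φ is true.
  6 (successors {1, 3, 4, 5, 8}): φ is true.
  7 (successors {2, 5, 6}): φ is true.
  8 (successors {5, 6, 8}): φ is true.
For instance, at 8:
  At 8: Box r is false, p and Dia r is false, so Box r -> (p and Dia r) is true.
    At 8: Box r requires r at every successor {5, 6, 8}.
      r fails at 5, so Box r is false at 8.
    At 8: p is false, Dia r is true, so p and Dia r is false.
      At 8: Dia r requires r at some successor in {5, 6, 8}.
        r holds at 8, so Dia r is true at 8.

Yes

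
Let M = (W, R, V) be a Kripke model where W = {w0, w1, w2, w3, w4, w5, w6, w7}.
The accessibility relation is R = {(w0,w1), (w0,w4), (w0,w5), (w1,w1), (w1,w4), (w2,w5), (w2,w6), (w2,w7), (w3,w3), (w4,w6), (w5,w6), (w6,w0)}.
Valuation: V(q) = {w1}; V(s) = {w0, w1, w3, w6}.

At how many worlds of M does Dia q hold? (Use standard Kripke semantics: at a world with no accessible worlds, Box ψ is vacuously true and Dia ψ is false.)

2

Let φ = Dia q. Evaluate φ at each world:
  w0 (successors {w1, w4, w5}): φ is true.
  w1 (successors {w1, w4}): φ is true.
  w2 (successors {w5, w6, w7}): φ is false.
  w3 (successors {w3}): φ is false.
  w4 (successors {w6}): φ is false.
  w5 (successors {w6}): φ is false.
  w6 (successors {w0}): φ is false.
  w7 (successors ∅): φ is false.
For instance, at w1:
  At w1: Dia q requires q at some successor in {w1, w4}.
    q holds at w1, so Dia q is true at w1.
Satisfying worlds: {w0, w1}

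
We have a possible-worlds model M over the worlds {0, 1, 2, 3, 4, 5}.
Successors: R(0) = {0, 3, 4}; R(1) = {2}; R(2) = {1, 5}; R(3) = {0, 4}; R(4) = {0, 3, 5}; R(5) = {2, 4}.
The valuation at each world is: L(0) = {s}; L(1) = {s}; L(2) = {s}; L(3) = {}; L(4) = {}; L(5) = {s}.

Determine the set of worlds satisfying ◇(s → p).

0, 3, 4, 5

Recall that ◇ψ holds at a world iff ψ holds at some accessible world.
Let φ = ◇(s → p). Evaluate φ at each world:
  0 (successors {0, 3, 4}): φ is true.
  1 (successors {2}): φ is false.
  2 (successors {1, 5}): φ is false.
  3 (successors {0, 4}): φ is true.
  4 (successors {0, 3, 5}): φ is true.
  5 (successors {2, 4}): φ is true.
For instance, at 0:
  At 0: ◇(s → p) requires s → p at some successor in {0, 3, 4}.
    s → p holds at 3, so ◇(s → p) is true at 0.
Satisfying worlds: {0, 3, 4, 5}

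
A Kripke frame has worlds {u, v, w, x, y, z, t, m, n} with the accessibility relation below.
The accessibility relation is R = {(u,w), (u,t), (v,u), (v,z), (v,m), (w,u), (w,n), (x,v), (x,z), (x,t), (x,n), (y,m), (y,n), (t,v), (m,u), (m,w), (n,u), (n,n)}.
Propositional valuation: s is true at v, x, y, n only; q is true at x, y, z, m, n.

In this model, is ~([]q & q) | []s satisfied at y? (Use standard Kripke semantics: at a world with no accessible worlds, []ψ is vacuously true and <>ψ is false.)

No

Recall that []ψ holds at a world iff ψ holds at every accessible world, and <>ψ holds iff ψ holds at some accessible world.
At y: ~([]q & q) is false, []s is false, so ~([]q & q) | []s is false.
  At y: []q & q is true, so ~([]q & q) is false.
    At y: []q is true, q is true, so []q & q is true.
      At y: []q requires q at every successor {m, n}.
        At m: q is true.
        At n: q is true.
      So []q is true at y.
  At y: []s requires s at every successor {m, n}.
    s fails at m, so []s is false at y.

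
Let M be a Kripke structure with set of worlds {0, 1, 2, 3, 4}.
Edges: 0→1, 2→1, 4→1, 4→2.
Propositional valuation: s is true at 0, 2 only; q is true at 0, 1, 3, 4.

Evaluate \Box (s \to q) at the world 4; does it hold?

At 4: \Box (s \to q) requires s \to q at every successor {1, 2}.
  s \to q fails at 2, so \Box (s \to q) is false at 4.

No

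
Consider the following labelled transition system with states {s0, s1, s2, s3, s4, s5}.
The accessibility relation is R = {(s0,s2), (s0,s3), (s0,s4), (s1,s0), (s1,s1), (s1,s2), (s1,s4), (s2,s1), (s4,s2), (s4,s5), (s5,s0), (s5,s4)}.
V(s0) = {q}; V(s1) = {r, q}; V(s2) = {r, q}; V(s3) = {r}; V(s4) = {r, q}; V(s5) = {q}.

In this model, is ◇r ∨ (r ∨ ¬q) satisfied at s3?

At s3: ◇r is false, r ∨ ¬q is true, so ◇r ∨ (r ∨ ¬q) is true.
  At s3: no accessible worlds, so ◇r is false.

Yes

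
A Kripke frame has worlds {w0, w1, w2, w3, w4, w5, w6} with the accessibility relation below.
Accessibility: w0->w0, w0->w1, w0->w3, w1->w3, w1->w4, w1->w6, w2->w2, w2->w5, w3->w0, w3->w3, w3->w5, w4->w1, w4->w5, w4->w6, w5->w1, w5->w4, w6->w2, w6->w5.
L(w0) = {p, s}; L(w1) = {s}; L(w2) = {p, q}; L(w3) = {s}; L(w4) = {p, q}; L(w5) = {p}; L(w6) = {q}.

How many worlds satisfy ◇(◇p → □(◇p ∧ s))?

2

Let φ = ◇(◇p → □(◇p ∧ s)). Evaluate φ at each world:
  w0 (successors {w0, w1, w3}): φ is true.
  w1 (successors {w3, w4, w6}): φ is false.
  w2 (successors {w2, w5}): φ is false.
  w3 (successors {w0, w3, w5}): φ is true.
  w4 (successors {w1, w5, w6}): φ is false.
  w5 (successors {w1, w4}): φ is false.
  w6 (successors {w2, w5}): φ is false.
For instance, at w4:
  At w4: ◇(◇p → □(◇p ∧ s)) requires ◇p → □(◇p ∧ s) at some successor in {w1, w5, w6}.
    At w1: ◇p → □(◇p ∧ s) is false.
    At w5: ◇p → □(◇p ∧ s) is false.
    At w6: ◇p → □(◇p ∧ s) is false.
  So ◇(◇p → □(◇p ∧ s)) is false at w4.
Satisfying worlds: {w0, w3}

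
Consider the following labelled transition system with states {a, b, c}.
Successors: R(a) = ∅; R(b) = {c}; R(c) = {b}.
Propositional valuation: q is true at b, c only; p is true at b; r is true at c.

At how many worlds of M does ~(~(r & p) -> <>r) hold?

2

Let φ = ~(~(r & p) -> <>r). Evaluate φ at each world:
  a (successors ∅): φ is true.
  b (successors {c}): φ is false.
  c (successors {b}): φ is true.
For instance, at b:
  At b: ~(r & p) -> <>r is true, so ~(~(r & p) -> <>r) is false.
    At b: ~(r & p) is true, <>r is true, so ~(r & p) -> <>r is true.
      At b: <>r requires r at some successor in {c}.
        r holds at c, so <>r is true at b.
Satisfying worlds: {a, c}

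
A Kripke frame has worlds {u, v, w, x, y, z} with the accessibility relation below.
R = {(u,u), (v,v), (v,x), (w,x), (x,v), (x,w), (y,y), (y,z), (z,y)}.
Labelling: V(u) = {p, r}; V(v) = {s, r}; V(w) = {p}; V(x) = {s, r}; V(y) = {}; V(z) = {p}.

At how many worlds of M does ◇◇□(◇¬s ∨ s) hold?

6

Let φ = ◇◇□(◇¬s ∨ s). Evaluate φ at each world:
  u (successors {u}): φ is true.
  v (successors {v, x}): φ is true.
  w (successors {x}): φ is true.
  x (successors {v, w}): φ is true.
  y (successors {y, z}): φ is true.
  z (successors {y}): φ is true.
For instance, at w:
  At w: ◇◇□(◇¬s ∨ s) requires ◇□(◇¬s ∨ s) at some successor in {x}.
    ◇□(◇¬s ∨ s) holds at x, so ◇◇□(◇¬s ∨ s) is true at w.
      At x: ◇□(◇¬s ∨ s) requires □(◇¬s ∨ s) at some successor in {v, w}.
        □(◇¬s ∨ s) holds at v, so ◇□(◇¬s ∨ s) is true at x.
Satisfying worlds: {u, v, w, x, y, z}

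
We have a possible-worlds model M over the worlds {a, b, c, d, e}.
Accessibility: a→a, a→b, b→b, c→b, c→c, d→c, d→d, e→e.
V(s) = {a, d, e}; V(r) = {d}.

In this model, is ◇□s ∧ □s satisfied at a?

No

Recall that □ψ holds at a world iff ψ holds at every accessible world, and ◇ψ holds iff ψ holds at some accessible world.
At a: ◇□s is false, □s is false, so ◇□s ∧ □s is false.
  At a: ◇□s requires □s at some successor in {a, b}.
    At a: □s is false.
    At b: □s is false.
  So ◇□s is false at a.
  At a: □s requires s at every successor {a, b}.
    s fails at b, so □s is false at a.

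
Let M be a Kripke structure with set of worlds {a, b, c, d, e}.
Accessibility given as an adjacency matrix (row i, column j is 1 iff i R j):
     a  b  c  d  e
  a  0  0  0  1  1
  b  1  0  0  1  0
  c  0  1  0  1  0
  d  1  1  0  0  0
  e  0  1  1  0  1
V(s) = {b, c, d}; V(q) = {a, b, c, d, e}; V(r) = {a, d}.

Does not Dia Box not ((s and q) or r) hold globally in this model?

Recall that Box ψ holds at a world iff ψ holds at every accessible world, and Dia ψ holds iff ψ holds at some accessible world.
Let φ = not Dia Box not ((s and q) or r). Evaluate φ at each world:
  a (successors {d, e}): φ is true.
  b (successors {a, d}): φ is true.
  c (successors {b, d}): φ is true.
  d (successors {a, b}): φ is true.
  e (successors {b, c, e}): φ is true.
For instance, at e:
  At e: Dia Box not ((s and q) or r) is false, so not Dia Box not ((s and q) or r) is true.
    At e: Dia Box not ((s and q) or r) requires Box not ((s and q) or r) at some successor in {b, c, e}.
      At b: Box not ((s and q) or r) is false.
      At c: Box not ((s and q) or r) is false.
      At e: Box not ((s and q) or r) is false.
    So Dia Box not ((s and q) or r) is false at e.

Yes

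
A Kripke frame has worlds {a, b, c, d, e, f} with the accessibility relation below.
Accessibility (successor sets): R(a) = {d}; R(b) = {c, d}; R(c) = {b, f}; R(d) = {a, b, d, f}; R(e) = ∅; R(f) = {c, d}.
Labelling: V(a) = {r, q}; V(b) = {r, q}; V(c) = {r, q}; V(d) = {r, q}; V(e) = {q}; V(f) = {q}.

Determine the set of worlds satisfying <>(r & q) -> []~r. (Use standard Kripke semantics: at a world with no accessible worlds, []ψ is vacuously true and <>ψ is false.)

Recall that []ψ holds at a world iff ψ holds at every accessible world, and <>ψ holds iff ψ holds at some accessible world.
Let φ = <>(r & q) -> []~r. Evaluate φ at each world:
  a (successors {d}): φ is false.
  b (successors {c, d}): φ is false.
  c (successors {b, f}): φ is false.
  d (successors {a, b, d, f}): φ is false.
  e (successors ∅): φ is true.
  f (successors {c, d}): φ is false.
For instance, at d:
  At d: <>(r & q) is true, []~r is false, so <>(r & q) -> []~r is false.
    At d: <>(r & q) requires r & q at some successor in {a, b, d, f}.
      r & q holds at a, so <>(r & q) is true at d.
    At d: []~r requires ~r at every successor {a, b, d, f}.
      ~r fails at a, so []~r is false at d.
Satisfying worlds: {e}

e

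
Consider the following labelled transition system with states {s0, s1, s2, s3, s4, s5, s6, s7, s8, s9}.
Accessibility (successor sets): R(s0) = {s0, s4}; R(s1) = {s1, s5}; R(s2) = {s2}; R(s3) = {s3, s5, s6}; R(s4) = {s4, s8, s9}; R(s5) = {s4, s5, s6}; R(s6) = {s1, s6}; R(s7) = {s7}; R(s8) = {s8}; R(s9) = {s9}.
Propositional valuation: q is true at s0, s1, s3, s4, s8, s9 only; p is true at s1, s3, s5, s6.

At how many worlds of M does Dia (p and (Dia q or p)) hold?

4

Let φ = Dia (p and (Dia q or p)). Evaluate φ at each world:
  s0 (successors {s0, s4}): φ is false.
  s1 (successors {s1, s5}): φ is true.
  s2 (successors {s2}): φ is false.
  s3 (successors {s3, s5, s6}): φ is true.
  s4 (successors {s4, s8, s9}): φ is false.
  s5 (successors {s4, s5, s6}): φ is true.
  s6 (successors {s1, s6}): φ is true.
  s7 (successors {s7}): φ is false.
  s8 (successors {s8}): φ is false.
  s9 (successors {s9}): φ is false.
For instance, at s9:
  At s9: Dia (p and (Dia q or p)) requires p and (Dia q or p) at some successor in {s9}.
    At s9: p and (Dia q or p) is false.
  So Dia (p and (Dia q or p)) is false at s9.
Satisfying worlds: {s1, s3, s5, s6}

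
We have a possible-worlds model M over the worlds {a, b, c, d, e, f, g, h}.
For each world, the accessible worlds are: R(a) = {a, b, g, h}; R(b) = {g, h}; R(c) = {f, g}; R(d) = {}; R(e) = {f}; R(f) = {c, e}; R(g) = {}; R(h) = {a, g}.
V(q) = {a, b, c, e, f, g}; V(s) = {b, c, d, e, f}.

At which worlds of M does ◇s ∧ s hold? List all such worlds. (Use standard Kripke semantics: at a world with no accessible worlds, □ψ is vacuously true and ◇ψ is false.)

Let φ = ◇s ∧ s. Evaluate φ at each world:
  a (successors {a, b, g, h}): φ is false.
  b (successors {g, h}): φ is false.
  c (successors {f, g}): φ is true.
  d (successors ∅): φ is false.
  e (successors {f}): φ is true.
  f (successors {c, e}): φ is true.
  g (successors ∅): φ is false.
  h (successors {a, g}): φ is false.
For instance, at a:
  At a: ◇s is true, s is false, so ◇s ∧ s is false.
    At a: ◇s requires s at some successor in {a, b, g, h}.
      s holds at b, so ◇s is true at a.
Satisfying worlds: {c, e, f}

c, e, f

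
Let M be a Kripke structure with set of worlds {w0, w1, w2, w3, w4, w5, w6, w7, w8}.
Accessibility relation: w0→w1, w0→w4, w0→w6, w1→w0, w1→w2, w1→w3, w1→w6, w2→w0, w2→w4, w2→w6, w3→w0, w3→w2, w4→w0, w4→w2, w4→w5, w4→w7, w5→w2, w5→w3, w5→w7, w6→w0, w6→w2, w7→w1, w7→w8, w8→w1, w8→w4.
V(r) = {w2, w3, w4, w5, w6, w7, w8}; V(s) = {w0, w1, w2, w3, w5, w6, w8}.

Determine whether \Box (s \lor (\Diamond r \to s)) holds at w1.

At w1: \Box (s \lor (\Diamond r \to s)) requires s \lor (\Diamond r \to s) at every successor {w0, w2, w3, w6}.
  At w0: s \lor (\Diamond r \to s) is true.
  At w2: s \lor (\Diamond r \to s) is true.
  At w3: s \lor (\Diamond r \to s) is true.
  At w6: s \lor (\Diamond r \to s) is true.
So \Box (s \lor (\Diamond r \to s)) is true at w1.

Yes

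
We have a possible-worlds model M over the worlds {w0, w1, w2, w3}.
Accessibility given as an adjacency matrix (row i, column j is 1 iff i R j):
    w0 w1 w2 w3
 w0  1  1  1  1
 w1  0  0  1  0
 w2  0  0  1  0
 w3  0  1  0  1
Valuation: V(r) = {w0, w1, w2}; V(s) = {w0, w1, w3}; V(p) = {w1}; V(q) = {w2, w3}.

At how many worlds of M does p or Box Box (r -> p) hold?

1

Let φ = p or Box Box (r -> p). Evaluate φ at each world:
  w0 (successors {w0, w1, w2, w3}): φ is false.
  w1 (successors {w2}): φ is true.
  w2 (successors {w2}): φ is false.
  w3 (successors {w1, w3}): φ is false.
For instance, at w0:
  At w0: p is false, Box Box (r -> p) is false, so p or Box Box (r -> p) is false.
    At w0: Box Box (r -> p) requires Box (r -> p) at every successor {w0, w1, w2, w3}.
      Box (r -> p) fails at w0, so Box Box (r -> p) is false at w0.
Satisfying worlds: {w1}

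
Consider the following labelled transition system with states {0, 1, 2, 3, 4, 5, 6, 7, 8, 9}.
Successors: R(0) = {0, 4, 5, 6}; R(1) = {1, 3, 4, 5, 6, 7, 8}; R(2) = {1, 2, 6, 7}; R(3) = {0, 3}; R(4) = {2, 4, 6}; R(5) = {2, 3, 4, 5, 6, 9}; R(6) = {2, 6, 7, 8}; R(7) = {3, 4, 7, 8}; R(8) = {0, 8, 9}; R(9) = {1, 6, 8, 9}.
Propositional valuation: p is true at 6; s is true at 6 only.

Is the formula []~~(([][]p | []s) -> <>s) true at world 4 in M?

Yes

At 4: []~~(([][]p | []s) -> <>s) requires ~~(([][]p | []s) -> <>s) at every successor {2, 4, 6}.
    At 2: ~(([][]p | []s) -> <>s) is false, so ~~(([][]p | []s) -> <>s) is true.
      At 2: ([][]p | []s) -> <>s is true, so ~(([][]p | []s) -> <>s) is false.
    At 4: ~(([][]p | []s) -> <>s) is false, so ~~(([][]p | []s) -> <>s) is true.
      At 4: ([][]p | []s) -> <>s is true, so ~(([][]p | []s) -> <>s) is false.
    At 6: ~(([][]p | []s) -> <>s) is false, so ~~(([][]p | []s) -> <>s) is true.
      At 6: ([][]p | []s) -> <>s is true, so ~(([][]p | []s) -> <>s) is false.
So []~~(([][]p | []s) -> <>s) is true at 4.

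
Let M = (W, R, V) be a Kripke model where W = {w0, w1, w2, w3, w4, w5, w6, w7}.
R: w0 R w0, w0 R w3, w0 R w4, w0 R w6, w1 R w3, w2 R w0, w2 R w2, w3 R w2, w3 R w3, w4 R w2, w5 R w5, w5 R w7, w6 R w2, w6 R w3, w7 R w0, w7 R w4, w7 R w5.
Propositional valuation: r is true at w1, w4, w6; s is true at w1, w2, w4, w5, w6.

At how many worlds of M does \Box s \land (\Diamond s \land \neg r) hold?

Let φ = \Box s \land (\Diamond s \land \neg r). Evaluate φ at each world:
  w0 (successors {w0, w3, w4, w6}): φ is false.
  w1 (successors {w3}): φ is false.
  w2 (successors {w0, w2}): φ is false.
  w3 (successors {w2, w3}): φ is false.
  w4 (successors {w2}): φ is false.
  w5 (successors {w5, w7}): φ is false.
  w6 (successors {w2, w3}): φ is false.
  w7 (successors {w0, w4, w5}): φ is false.
For instance, at w0:
  At w0: \Box s is false, \Diamond s \land \neg r is true, so \Box s \land (\Diamond s \land \neg r) is false.
    At w0: \Box s requires s at every successor {w0, w3, w4, w6}.
      s fails at w0, so \Box s is false at w0.
    At w0: \Diamond s is true, \neg r is true, so \Diamond s \land \neg r is true.
      At w0: \Diamond s requires s at some successor in {w0, w3, w4, w6}.
        s holds at w4, so \Diamond s is true at w0.
Satisfying worlds: none.

0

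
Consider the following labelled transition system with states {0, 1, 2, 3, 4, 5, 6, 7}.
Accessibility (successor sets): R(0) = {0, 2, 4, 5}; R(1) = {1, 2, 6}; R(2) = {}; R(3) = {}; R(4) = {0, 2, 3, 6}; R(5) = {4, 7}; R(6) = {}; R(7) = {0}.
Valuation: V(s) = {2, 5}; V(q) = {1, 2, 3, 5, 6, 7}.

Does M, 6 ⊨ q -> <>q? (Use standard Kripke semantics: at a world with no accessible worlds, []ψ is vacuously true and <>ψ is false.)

No

Recall that <>ψ holds at a world iff ψ holds at some accessible world.
At 6: q is true, <>q is false, so q -> <>q is false.
  At 6: no accessible worlds, so <>q is false.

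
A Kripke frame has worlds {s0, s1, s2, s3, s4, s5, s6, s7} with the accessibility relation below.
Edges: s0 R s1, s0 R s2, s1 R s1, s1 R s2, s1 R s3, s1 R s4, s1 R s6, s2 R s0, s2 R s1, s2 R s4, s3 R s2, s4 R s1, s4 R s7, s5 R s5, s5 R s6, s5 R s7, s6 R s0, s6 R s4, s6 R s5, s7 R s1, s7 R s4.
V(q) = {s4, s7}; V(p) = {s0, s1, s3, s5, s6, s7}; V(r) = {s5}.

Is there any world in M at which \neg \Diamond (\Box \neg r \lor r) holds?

No

Let φ = \neg \Diamond (\Box \neg r \lor r). Evaluate φ at each world:
  s0 (successors {s1, s2}): φ is false.
  s1 (successors {s1, s2, s3, s4, s6}): φ is false.
  s2 (successors {s0, s1, s4}): φ is false.
  s3 (successors {s2}): φ is false.
  s4 (successors {s1, s7}): φ is false.
  s5 (successors {s5, s6, s7}): φ is false.
  s6 (successors {s0, s4, s5}): φ is false.
  s7 (successors {s1, s4}): φ is false.
For instance, at s6:
  At s6: \Diamond (\Box \neg r \lor r) is true, so \neg \Diamond (\Box \neg r \lor r) is false.
    At s6: \Diamond (\Box \neg r \lor r) requires \Box \neg r \lor r at some successor in {s0, s4, s5}.
      \Box \neg r \lor r holds at s0, so \Diamond (\Box \neg r \lor r) is true at s6.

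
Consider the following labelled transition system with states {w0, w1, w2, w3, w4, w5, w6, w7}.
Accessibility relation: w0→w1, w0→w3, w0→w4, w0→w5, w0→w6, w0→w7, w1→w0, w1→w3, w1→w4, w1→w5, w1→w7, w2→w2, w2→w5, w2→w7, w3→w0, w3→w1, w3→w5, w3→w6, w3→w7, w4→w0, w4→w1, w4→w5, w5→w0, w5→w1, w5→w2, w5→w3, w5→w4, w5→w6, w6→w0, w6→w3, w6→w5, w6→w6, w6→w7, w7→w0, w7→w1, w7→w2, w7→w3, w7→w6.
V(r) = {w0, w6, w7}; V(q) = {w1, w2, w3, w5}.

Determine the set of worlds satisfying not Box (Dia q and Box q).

Let φ = not Box (Dia q and Box q). Evaluate φ at each world:
  w0 (successors {w1, w3, w4, w5, w6, w7}): φ is true.
  w1 (successors {w0, w3, w4, w5, w7}): φ is true.
  w2 (successors {w2, w5, w7}): φ is true.
  w3 (successors {w0, w1, w5, w6, w7}): φ is true.
  w4 (successors {w0, w1, w5}): φ is true.
  w5 (successors {w0, w1, w2, w3, w4, w6}): φ is true.
  w6 (successors {w0, w3, w5, w6, w7}): φ is true.
  w7 (successors {w0, w1, w2, w3, w6}): φ is true.
For instance, at w2:
  At w2: Box (Dia q and Box q) is false, so not Box (Dia q and Box q) is true.
    At w2: Box (Dia q and Box q) requires Dia q and Box q at every successor {w2, w5, w7}.
      Dia q and Box q fails at w2, so Box (Dia q and Box q) is false at w2.
Satisfying worlds: {w0, w1, w2, w3, w4, w5, w6, w7}

w0, w1, w2, w3, w4, w5, w6, w7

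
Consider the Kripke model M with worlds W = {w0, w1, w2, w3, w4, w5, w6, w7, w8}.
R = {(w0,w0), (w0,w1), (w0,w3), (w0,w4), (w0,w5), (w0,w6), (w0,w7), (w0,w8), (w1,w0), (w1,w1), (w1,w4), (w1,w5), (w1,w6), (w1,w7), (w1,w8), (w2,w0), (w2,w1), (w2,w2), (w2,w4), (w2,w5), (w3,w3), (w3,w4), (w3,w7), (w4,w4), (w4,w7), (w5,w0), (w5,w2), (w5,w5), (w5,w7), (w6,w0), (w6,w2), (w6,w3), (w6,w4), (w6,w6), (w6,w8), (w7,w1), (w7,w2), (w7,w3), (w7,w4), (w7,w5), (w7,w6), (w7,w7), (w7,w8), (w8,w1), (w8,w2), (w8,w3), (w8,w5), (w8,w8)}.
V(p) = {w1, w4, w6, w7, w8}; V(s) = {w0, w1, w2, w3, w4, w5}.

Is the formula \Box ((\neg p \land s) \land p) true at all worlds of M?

No

Recall that \Box ψ holds at a world iff ψ holds at every accessible world, and \Diamond ψ holds iff ψ holds at some accessible world.
Let φ = \Box ((\neg p \land s) \land p). Evaluate φ at each world:
  w0 (successors {w0, w1, w3, w4, w5, w6, w7, w8}): φ is false.
  w1 (successors {w0, w1, w4, w5, w6, w7, w8}): φ is false.
  w2 (successors {w0, w1, w2, w4, w5}): φ is false.
  w3 (successors {w3, w4, w7}): φ is false.
  w4 (successors {w4, w7}): φ is false.
  w5 (successors {w0, w2, w5, w7}): φ is false.
  w6 (successors {w0, w2, w3, w4, w6, w8}): φ is false.
  w7 (successors {w1, w2, w3, w4, w5, w6, w7, w8}): φ is false.
  w8 (successors {w1, w2, w3, w5, w8}): φ is false.
Detail at w0 (counterexample):
  At w0: \Box ((\neg p \land s) \land p) requires (\neg p \land s) \land p at every successor {w0, w1, w3, w4, w5, w6, w7, w8}.
    (\neg p \land s) \land p fails at w0, so \Box ((\neg p \land s) \land p) is false at w0.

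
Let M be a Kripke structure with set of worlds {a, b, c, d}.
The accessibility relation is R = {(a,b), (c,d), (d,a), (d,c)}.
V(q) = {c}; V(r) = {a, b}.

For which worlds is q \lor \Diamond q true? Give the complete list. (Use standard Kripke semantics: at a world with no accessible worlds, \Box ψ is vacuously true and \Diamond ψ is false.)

Recall that \Diamond ψ holds at a world iff ψ holds at some accessible world.
Let φ = q \lor \Diamond q. Evaluate φ at each world:
  a (successors {b}): φ is false.
  b (successors ∅): φ is false.
  c (successors {d}): φ is true.
  d (successors {a, c}): φ is true.
For instance, at d:
  At d: q is false, \Diamond q is true, so q \lor \Diamond q is true.
    At d: \Diamond q requires q at some successor in {a, c}.
      q holds at c, so \Diamond q is true at d.
Satisfying worlds: {c, d}

c, d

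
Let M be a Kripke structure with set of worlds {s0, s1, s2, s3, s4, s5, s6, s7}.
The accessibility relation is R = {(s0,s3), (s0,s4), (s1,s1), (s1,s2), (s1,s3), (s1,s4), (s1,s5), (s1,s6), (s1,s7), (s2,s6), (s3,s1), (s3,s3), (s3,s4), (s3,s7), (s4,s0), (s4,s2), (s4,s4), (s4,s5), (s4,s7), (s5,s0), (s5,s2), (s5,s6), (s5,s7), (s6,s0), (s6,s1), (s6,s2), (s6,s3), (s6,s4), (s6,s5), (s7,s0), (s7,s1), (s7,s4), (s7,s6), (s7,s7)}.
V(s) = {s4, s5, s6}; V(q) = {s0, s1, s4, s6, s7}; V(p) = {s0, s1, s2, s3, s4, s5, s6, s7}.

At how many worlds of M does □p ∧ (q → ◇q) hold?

Recall that □ψ holds at a world iff ψ holds at every accessible world, and ◇ψ holds iff ψ holds at some accessible world.
Let φ = □p ∧ (q → ◇q). Evaluate φ at each world:
  s0 (successors {s3, s4}): φ is true.
  s1 (successors {s1, s2, s3, s4, s5, s6, s7}): φ is true.
  s2 (successors {s6}): φ is true.
  s3 (successors {s1, s3, s4, s7}): φ is true.
  s4 (successors {s0, s2, s4, s5, s7}): φ is true.
  s5 (successors {s0, s2, s6, s7}): φ is true.
  s6 (successors {s0, s1, s2, s3, s4, s5}): φ is true.
  s7 (successors {s0, s1, s4, s6, s7}): φ is true.
For instance, at s3:
  At s3: □p is true, q → ◇q is true, so □p ∧ (q → ◇q) is true.
    At s3: □p requires p at every successor {s1, s3, s4, s7}.
      At s1: p is true.
      At s3: p is true.
      At s4: p is true.
      At s7: p is true.
    So □p is true at s3.
    At s3: q is false, ◇q is true, so q → ◇q is true.
      At s3: ◇q requires q at some successor in {s1, s3, s4, s7}.
        q holds at s1, so ◇q is true at s3.
Satisfying worlds: {s0, s1, s2, s3, s4, s5, s6, s7}

8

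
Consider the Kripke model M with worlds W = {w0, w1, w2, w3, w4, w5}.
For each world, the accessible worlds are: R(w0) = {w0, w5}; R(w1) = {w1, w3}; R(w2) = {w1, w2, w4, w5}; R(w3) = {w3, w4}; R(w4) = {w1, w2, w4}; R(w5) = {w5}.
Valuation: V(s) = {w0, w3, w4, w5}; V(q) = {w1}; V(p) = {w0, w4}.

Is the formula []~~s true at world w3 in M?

Yes

Recall that []ψ holds at a world iff ψ holds at every accessible world, and <>ψ holds iff ψ holds at some accessible world.
At w3: []~~s requires ~~s at every successor {w3, w4}.
  At w3: ~~s is true.
  At w4: ~~s is true.
So []~~s is true at w3.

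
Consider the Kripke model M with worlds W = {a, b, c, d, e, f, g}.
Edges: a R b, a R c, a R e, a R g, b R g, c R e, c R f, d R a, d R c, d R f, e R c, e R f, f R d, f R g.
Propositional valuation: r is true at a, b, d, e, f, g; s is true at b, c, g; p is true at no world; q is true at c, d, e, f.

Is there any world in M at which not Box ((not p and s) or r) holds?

No

Recall that Box ψ holds at a world iff ψ holds at every accessible world, and Dia ψ holds iff ψ holds at some accessible world.
Let φ = not Box ((not p and s) or r). Evaluate φ at each world:
  a (successors {b, c, e, g}): φ is false.
  b (successors {g}): φ is false.
  c (successors {e, f}): φ is false.
  d (successors {a, c, f}): φ is false.
  e (successors {c, f}): φ is false.
  f (successors {d, g}): φ is false.
  g (successors ∅): φ is false.
For instance, at a:
  At a: Box ((not p and s) or r) is true, so not Box ((not p and s) or r) is false.
    At a: Box ((not p and s) or r) requires (not p and s) or r at every successor {b, c, e, g}.
      At b: (not p and s) or r is true.
      At c: (not p and s) or r is true.
      At e: (not p and s) or r is true.
      At g: (not p and s) or r is true.
    So Box ((not p and s) or r) is true at a.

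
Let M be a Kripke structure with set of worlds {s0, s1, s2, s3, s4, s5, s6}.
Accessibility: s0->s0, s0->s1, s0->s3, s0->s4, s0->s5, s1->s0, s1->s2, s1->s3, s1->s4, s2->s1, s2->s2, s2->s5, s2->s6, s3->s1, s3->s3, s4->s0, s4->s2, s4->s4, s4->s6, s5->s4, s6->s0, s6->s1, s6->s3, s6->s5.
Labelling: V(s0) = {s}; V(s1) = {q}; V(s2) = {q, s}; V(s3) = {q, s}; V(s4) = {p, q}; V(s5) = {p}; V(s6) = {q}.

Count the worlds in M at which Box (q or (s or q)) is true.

Let φ = Box (q or (s or q)). Evaluate φ at each world:
  s0 (successors {s0, s1, s3, s4, s5}): φ is false.
  s1 (successors {s0, s2, s3, s4}): φ is true.
  s2 (successors {s1, s2, s5, s6}): φ is false.
  s3 (successors {s1, s3}): φ is true.
  s4 (successors {s0, s2, s4, s6}): φ is true.
  s5 (successors {s4}): φ is true.
  s6 (successors {s0, s1, s3, s5}): φ is false.
For instance, at s0:
  At s0: Box (q or (s or q)) requires q or (s or q) at every successor {s0, s1, s3, s4, s5}.
    q or (s or q) fails at s5, so Box (q or (s or q)) is false at s0.
Satisfying worlds: {s1, s3, s4, s5}

4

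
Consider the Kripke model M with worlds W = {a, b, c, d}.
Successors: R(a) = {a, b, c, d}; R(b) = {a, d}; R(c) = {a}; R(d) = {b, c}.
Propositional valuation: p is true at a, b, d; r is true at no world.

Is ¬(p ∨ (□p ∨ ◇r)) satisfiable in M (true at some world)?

No

Recall that □ψ holds at a world iff ψ holds at every accessible world, and ◇ψ holds iff ψ holds at some accessible world.
Let φ = ¬(p ∨ (□p ∨ ◇r)). Evaluate φ at each world:
  a (successors {a, b, c, d}): φ is false.
  b (successors {a, d}): φ is false.
  c (successors {a}): φ is false.
  d (successors {b, c}): φ is false.
For instance, at b:
  At b: p ∨ (□p ∨ ◇r) is true, so ¬(p ∨ (□p ∨ ◇r)) is false.
    At b: p is true, □p ∨ ◇r is true, so p ∨ (□p ∨ ◇r) is true.
      At b: □p is true, ◇r is false, so □p ∨ ◇r is true.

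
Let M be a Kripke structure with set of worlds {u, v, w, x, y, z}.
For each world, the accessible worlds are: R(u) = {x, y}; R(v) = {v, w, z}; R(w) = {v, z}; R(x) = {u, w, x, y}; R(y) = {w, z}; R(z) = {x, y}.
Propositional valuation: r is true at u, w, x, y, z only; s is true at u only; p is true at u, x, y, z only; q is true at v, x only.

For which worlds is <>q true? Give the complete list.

Recall that <>ψ holds at a world iff ψ holds at some accessible world.
Let φ = <>q. Evaluate φ at each world:
  u (successors {x, y}): φ is true.
  v (successors {v, w, z}): φ is true.
  w (successors {v, z}): φ is true.
  x (successors {u, w, x, y}): φ is true.
  y (successors {w, z}): φ is false.
  z (successors {x, y}): φ is true.
For instance, at v:
  At v: <>q requires q at some successor in {v, w, z}.
    q holds at v, so <>q is true at v.
Satisfying worlds: {u, v, w, x, z}

u, v, w, x, z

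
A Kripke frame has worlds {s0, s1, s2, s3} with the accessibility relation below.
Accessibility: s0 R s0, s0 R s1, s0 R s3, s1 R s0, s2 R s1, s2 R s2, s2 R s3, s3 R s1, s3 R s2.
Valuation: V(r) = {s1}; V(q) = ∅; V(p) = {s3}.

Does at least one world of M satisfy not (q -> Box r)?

Recall that Box ψ holds at a world iff ψ holds at every accessible world, and Dia ψ holds iff ψ holds at some accessible world.
Let φ = not (q -> Box r). Evaluate φ at each world:
  s0 (successors {s0, s1, s3}): φ is false.
  s1 (successors {s0}): φ is false.
  s2 (successors {s1, s2, s3}): φ is false.
  s3 (successors {s1, s2}): φ is false.
For instance, at s0:
  At s0: q -> Box r is true, so not (q -> Box r) is false.
    At s0: q is false, Box r is false, so q -> Box r is true.
      At s0: Box r requires r at every successor {s0, s1, s3}.
        r fails at s0, so Box r is false at s0.

No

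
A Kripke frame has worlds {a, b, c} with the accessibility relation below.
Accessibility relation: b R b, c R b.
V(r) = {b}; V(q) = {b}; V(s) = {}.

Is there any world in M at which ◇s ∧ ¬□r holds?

Recall that □ψ holds at a world iff ψ holds at every accessible world, and ◇ψ holds iff ψ holds at some accessible world.
Let φ = ◇s ∧ ¬□r. Evaluate φ at each world:
  a (successors ∅): φ is false.
  b (successors {b}): φ is false.
  c (successors {b}): φ is false.
For instance, at b:
  At b: ◇s is false, ¬□r is false, so ◇s ∧ ¬□r is false.
    At b: ◇s requires s at some successor in {b}.
      At b: s is false.
    So ◇s is false at b.
    At b: □r is true, so ¬□r is false.
      At b: □r requires r at every successor {b}.
        At b: r is true.
      So □r is true at b.

No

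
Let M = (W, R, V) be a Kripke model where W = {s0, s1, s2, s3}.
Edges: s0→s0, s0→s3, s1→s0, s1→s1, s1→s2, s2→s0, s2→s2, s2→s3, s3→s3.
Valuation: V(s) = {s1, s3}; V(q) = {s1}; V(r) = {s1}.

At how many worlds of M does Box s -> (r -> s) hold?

4

Let φ = Box s -> (r -> s). Evaluate φ at each world:
  s0 (successors {s0, s3}): φ is true.
  s1 (successors {s0, s1, s2}): φ is true.
  s2 (successors {s0, s2, s3}): φ is true.
  s3 (successors {s3}): φ is true.
For instance, at s0:
  At s0: Box s is false, r -> s is true, so Box s -> (r -> s) is true.
    At s0: Box s requires s at every successor {s0, s3}.
      s fails at s0, so Box s is false at s0.
Satisfying worlds: {s0, s1, s2, s3}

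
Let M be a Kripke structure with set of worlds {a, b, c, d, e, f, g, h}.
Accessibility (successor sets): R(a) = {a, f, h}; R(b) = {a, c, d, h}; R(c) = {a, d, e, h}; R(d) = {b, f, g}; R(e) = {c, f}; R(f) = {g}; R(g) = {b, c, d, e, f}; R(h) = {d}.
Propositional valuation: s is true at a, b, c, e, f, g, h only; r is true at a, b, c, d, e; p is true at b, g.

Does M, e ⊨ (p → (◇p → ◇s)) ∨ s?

Yes

At e: p → (◇p → ◇s) is true, s is true, so (p → (◇p → ◇s)) ∨ s is true.
  At e: p is false, ◇p → ◇s is true, so p → (◇p → ◇s) is true.
    At e: ◇p is false, ◇s is true, so ◇p → ◇s is true.
      At e: ◇p requires p at some successor in {c, f}.
        At c: p is false.
        At f: p is false.
      So ◇p is false at e.
      At e: ◇s requires s at some successor in {c, f}.
        s holds at c, so ◇s is true at e.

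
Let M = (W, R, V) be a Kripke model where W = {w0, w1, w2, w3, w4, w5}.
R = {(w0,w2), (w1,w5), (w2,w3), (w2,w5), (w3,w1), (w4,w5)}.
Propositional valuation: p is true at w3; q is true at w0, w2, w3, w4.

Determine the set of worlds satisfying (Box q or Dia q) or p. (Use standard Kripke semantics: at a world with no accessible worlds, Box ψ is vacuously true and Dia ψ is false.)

Let φ = (Box q or Dia q) or p. Evaluate φ at each world:
  w0 (successors {w2}): φ is true.
  w1 (successors {w5}): φ is false.
  w2 (successors {w3, w5}): φ is true.
  w3 (successors {w1}): φ is true.
  w4 (successors {w5}): φ is false.
  w5 (successors ∅): φ is true.
For instance, at w1:
  At w1: Box q or Dia q is false, p is false, so (Box q or Dia q) or p is false.
    At w1: Box q is false, Dia q is false, so Box q or Dia q is false.
      At w1: Box q requires q at every successor {w5}.
        q fails at w5, so Box q is false at w1.
      At w1: Dia q requires q at some successor in {w5}.
        At w5: q is false.
      So Dia q is false at w1.
Satisfying worlds: {w0, w2, w3, w5}

w0, w2, w3, w5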